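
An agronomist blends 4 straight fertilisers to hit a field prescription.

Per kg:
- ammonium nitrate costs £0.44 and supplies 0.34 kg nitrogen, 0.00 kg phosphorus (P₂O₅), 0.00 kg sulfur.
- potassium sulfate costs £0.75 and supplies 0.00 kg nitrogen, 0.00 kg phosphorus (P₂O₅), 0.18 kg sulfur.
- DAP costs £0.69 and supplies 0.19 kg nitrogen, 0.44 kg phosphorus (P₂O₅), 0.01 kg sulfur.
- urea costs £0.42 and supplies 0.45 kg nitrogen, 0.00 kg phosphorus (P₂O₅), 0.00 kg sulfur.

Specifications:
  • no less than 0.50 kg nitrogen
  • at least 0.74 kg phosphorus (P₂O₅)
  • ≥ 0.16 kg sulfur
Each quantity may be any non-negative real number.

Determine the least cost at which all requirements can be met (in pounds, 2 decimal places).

£1.93

This is a linear program. Let x1 = kg of ammonium nitrate, x2 = kg of potassium sulfate, x3 = kg of DAP, x4 = kg of urea.
Minimize 0.44x1 + 0.75x2 + 0.69x3 + 0.42x4 with:
  0.34x1 + 0.19x3 + 0.45x4 ≥ 0.5   (nitrogen)
  0.44x3 ≥ 0.74   (phosphorus (P₂O₅))
  0.18x2 + 0.01x3 ≥ 0.16   (sulfur)
  x1, x2, x3, x4 ≥ 0.
The minimum-cost mix takes nothing from ammonium nitrate — only potassium sulfate, DAP, urea. The nitrogen, phosphorus (P₂O₅), sulfur requirements are met with equality.
That vertex is x2 = 0.7955, x3 = 1.682, x4 = 0.401.
Objective = 0.75·0.7955 + 0.69·1.682 + 0.42·0.401 = 1.9256.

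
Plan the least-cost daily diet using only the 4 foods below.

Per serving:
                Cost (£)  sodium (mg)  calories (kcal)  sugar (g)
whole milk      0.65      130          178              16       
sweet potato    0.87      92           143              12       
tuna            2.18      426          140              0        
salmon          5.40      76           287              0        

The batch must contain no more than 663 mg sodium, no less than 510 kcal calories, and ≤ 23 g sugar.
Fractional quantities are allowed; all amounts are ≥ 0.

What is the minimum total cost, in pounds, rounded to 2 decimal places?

Let x1 = servings of whole milk, x2 = servings of sweet potato, x3 = servings of tuna, x4 = servings of salmon.
Minimize 0.65x1 + 0.87x2 + 2.18x3 + 5.4x4 subject to:
  130x1 + 92x2 + 426x3 + 76x4 ≤ 663   (sodium)
  178x1 + 143x2 + 140x3 + 287x4 ≥ 510   (calories)
  16x1 + 12x2 ≤ 23   (sugar)
  x1, x2, x3, x4 ≥ 0.
The cheapest feasible vertex uses only whole milk, tuna, salmon; sweet potato is not used. Binding constraints: sodium, calories, sugar.
Solving gives x1 = 1.438, x3 = 1.051, x4 = 0.3727.
Total cost: 0.65·1.438 + 2.18·1.051 + 5.4·0.3727 = 5.2385.

£5.24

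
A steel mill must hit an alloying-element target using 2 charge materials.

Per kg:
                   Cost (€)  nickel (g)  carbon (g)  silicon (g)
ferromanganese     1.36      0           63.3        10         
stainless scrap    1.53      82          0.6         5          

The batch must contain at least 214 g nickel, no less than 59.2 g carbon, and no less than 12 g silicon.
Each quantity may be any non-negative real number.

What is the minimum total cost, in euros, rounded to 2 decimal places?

€5.23

Let x1 = kg of ferromanganese, x2 = kg of stainless scrap.
Minimise 1.36x1 + 1.53x2 with:
  82x2 ≥ 214   (nickel)
  63.3x1 + 0.6x2 ≥ 59.2   (carbon)
  10x1 + 5x2 ≥ 12   (silicon)
  x1, x2 ≥ 0.
Both inputs are positive at the optimum. There the nickel and carbon constraints are tight.
Solving gives x1 = 0.9105, x2 = 2.61.
Total cost: 1.36·0.9105 + 1.53·2.61 = 5.2316.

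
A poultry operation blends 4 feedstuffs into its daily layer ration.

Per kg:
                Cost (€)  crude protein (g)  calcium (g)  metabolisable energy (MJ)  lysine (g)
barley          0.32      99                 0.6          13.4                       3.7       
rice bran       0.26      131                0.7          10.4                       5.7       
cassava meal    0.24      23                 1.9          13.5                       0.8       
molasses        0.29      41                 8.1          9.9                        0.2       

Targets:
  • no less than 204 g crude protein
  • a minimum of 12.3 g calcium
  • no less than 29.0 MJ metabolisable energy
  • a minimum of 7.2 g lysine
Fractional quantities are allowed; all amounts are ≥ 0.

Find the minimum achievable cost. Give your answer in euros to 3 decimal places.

€0.759

Set it up as a linear program. Let x1 = kg of barley, x2 = kg of rice bran, x3 = kg of cassava meal, x4 = kg of molasses.
Minimize 0.32x1 + 0.26x2 + 0.24x3 + 0.29x4 subject to:
  99x1 + 131x2 + 23x3 + 41x4 ≥ 204   (crude protein)
  0.6x1 + 0.7x2 + 1.9x3 + 8.1x4 ≥ 12.3   (calcium)
  13.4x1 + 10.4x2 + 13.5x3 + 9.9x4 ≥ 29   (metabolisable energy)
  3.7x1 + 5.7x2 + 0.8x3 + 0.2x4 ≥ 7.2   (lysine)
  x1, x2, x3, x4 ≥ 0.
The minimum-cost mix takes nothing from barley — only rice bran, cassava meal, molasses. Binding constraints: calcium, metabolisable energy, lysine.
That vertex is x2 = 1.182, x3 = 0.2405, x4 = 1.36.
Objective = 0.26·1.182 + 0.24·0.2405 + 0.29·1.36 = 0.75944.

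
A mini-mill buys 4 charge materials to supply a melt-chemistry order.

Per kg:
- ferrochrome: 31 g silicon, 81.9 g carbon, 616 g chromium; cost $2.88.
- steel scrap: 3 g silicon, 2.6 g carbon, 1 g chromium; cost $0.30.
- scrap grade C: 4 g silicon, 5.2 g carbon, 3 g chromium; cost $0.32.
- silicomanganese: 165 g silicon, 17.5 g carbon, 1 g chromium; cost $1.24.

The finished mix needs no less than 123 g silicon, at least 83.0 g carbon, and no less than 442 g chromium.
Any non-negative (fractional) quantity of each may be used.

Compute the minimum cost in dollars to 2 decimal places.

$3.28

Set it up as a linear program. Let x1 = kg of ferrochrome, x2 = kg of steel scrap, x3 = kg of scrap grade C, x4 = kg of silicomanganese.
min 2.88x1 + 0.3x2 + 0.32x3 + 1.24x4 with:
  31x1 + 3x2 + 4x3 + 165x4 ≥ 123   (silicon)
  81.9x1 + 2.6x2 + 5.2x3 + 17.5x4 ≥ 83   (carbon)
  616x1 + 1x2 + 3x3 + 1x4 ≥ 442   (chromium)
  x1, x2, x3, x4 ≥ 0.
The minimum-cost mix takes nothing from steel scrap, scrap grade C — only ferrochrome, silicomanganese. Binding constraints: silicon and carbon.
Optimal quantities: ferrochrome = 0.8899 kg, silicomanganese = 0.5783 kg.
Hence cost = 2.88·0.8899 + 1.24·0.5783 = $3.2800.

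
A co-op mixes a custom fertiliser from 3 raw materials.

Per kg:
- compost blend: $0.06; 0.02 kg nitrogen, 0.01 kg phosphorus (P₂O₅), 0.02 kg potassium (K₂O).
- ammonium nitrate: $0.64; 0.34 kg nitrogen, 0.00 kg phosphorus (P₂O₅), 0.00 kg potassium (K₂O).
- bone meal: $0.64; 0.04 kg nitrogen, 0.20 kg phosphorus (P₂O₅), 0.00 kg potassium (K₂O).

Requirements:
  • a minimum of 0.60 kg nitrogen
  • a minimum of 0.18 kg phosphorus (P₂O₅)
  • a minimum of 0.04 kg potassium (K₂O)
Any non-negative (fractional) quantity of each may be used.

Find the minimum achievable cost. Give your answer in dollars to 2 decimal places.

Let x1 = kg of compost blend, x2 = kg of ammonium nitrate, x3 = kg of bone meal.
Minimise 0.06x1 + 0.64x2 + 0.64x3 with:
  0.02x1 + 0.34x2 + 0.04x3 ≥ 0.6   (nitrogen)
  0.01x1 + 0.2x3 ≥ 0.18   (phosphorus (P₂O₅))
  0.02x1 ≥ 0.04   (potassium (K₂O))
  x1, x2, x3 ≥ 0.
The optimal basis is {compost blend, ammonium nitrate}; bone meal drops out. Binding constraints: nitrogen and phosphorus (P₂O₅).
Solving gives x1 = 18, x2 = 0.7059.
Hence cost = 0.06·18 + 0.64·0.7059 = $1.5318.

$1.53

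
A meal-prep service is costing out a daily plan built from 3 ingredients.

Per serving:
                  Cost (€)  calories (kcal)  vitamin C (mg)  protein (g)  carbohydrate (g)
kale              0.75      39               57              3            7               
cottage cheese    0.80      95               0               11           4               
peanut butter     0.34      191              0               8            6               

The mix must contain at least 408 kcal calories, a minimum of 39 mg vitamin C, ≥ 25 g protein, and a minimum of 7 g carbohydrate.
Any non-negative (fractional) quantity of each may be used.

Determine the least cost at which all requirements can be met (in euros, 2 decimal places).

€1.49

Let x1 = servings of kale, x2 = servings of cottage cheese, x3 = servings of peanut butter.
Minimize 0.75x1 + 0.8x2 + 0.34x3 subject to:
  39x1 + 95x2 + 191x3 ≥ 408   (calories)
  57x1 ≥ 39   (vitamin C)
  3x1 + 11x2 + 8x3 ≥ 25   (protein)
  7x1 + 4x2 + 6x3 ≥ 7   (carbohydrate)
  x1, x2, x3 ≥ 0.
The cheapest feasible vertex uses only kale, peanut butter; cottage cheese is not used. Binding constraints: vitamin C and protein.
That vertex is x1 = 0.6842, x3 = 2.868.
Cost = 0.75·0.6842 + 0.34·2.868 = 1.4883.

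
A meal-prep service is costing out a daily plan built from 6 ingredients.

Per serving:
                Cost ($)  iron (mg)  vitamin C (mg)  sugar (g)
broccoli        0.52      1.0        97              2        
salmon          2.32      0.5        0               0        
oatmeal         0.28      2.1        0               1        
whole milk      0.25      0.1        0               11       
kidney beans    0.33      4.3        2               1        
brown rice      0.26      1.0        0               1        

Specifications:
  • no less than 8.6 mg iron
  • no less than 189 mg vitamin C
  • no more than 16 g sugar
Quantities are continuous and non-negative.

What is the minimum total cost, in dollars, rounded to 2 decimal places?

Let x1 = servings of broccoli, x2 = servings of salmon, x3 = servings of oatmeal, x4 = servings of whole milk, x5 = servings of kidney beans, x6 = servings of brown rice.
min 0.52x1 + 2.32x2 + 0.28x3 + 0.25x4 + 0.33x5 + 0.26x6 subject to:
  1x1 + 0.5x2 + 2.1x3 + 0.1x4 + 4.3x5 + 1x6 ≥ 8.6   (iron)
  97x1 + 2x5 ≥ 189   (vitamin C)
  2x1 + 1x3 + 11x4 + 1x5 + 1x6 ≤ 16   (sugar)
  x1, x2, x3, x4, x5, x6 ≥ 0.
The minimum-cost mix takes nothing from salmon, oatmeal, whole milk, brown rice — only broccoli, kidney beans. There the iron and vitamin C constraints are tight.
So broccoli = 1.916 servings, kidney beans = 1.554 servings.
Objective = 0.52·1.916 + 0.33·1.554 = 1.5091.

$1.51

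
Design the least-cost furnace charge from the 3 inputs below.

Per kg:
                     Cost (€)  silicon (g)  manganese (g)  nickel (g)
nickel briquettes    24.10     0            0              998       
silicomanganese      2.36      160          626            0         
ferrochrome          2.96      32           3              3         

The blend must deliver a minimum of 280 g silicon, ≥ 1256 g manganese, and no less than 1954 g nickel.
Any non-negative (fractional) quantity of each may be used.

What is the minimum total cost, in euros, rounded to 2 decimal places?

€51.92

Let x1 = kg of nickel briquettes, x2 = kg of silicomanganese, x3 = kg of ferrochrome.
Minimize 24.1x1 + 2.36x2 + 2.96x3 subject to:
  160x2 + 32x3 ≥ 280   (silicon)
  626x2 + 3x3 ≥ 1256   (manganese)
  998x1 + 3x3 ≥ 1954   (nickel)
  x1, x2, x3 ≥ 0.
The minimum-cost mix takes nothing from ferrochrome — only nickel briquettes, silicomanganese. Binding constraints: manganese and nickel.
That vertex is x1 = 1.958, x2 = 2.006.
Hence cost = 24.1·1.958 + 2.36·2.006 = €51.9220.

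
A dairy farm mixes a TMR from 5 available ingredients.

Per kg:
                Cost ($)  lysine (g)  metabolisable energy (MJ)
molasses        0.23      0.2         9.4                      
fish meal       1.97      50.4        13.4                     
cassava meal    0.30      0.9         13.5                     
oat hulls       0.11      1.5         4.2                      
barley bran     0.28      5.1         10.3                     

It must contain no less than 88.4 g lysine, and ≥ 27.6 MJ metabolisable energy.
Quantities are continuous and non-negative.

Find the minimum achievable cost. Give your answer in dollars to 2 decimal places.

Treat it as an LP. Let x1 = kg of molasses, x2 = kg of fish meal, x3 = kg of cassava meal, x4 = kg of oat hulls, x5 = kg of barley bran.
Minimize 0.23x1 + 1.97x2 + 0.3x3 + 0.11x4 + 0.28x5 s.t.:
  0.2x1 + 50.4x2 + 0.9x3 + 1.5x4 + 5.1x5 ≥ 88.4   (lysine)
  9.4x1 + 13.4x2 + 13.5x3 + 4.2x4 + 10.3x5 ≥ 27.6   (metabolisable energy)
  x1, x2, x3, x4, x5 ≥ 0.
The cheapest feasible vertex uses only fish meal, barley bran; molasses, cassava meal, oat hulls are not used. Binding constraints: lysine and metabolisable energy.
So fish meal = 1.708 kg, barley bran = 0.4581 kg.
Hence cost = 1.97·1.708 + 0.28·0.4581 = $3.4930.

$3.49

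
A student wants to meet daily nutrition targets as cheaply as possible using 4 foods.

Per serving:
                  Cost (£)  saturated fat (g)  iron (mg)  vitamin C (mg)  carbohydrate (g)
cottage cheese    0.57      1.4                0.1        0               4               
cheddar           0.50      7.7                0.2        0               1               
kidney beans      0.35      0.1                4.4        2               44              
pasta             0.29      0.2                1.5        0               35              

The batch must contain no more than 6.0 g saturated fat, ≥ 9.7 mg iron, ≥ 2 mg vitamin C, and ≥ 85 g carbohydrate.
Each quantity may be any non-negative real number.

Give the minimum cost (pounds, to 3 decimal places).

£0.772

This is a linear program. Let x1 = servings of cottage cheese, x2 = servings of cheddar, x3 = servings of kidney beans, x4 = servings of pasta.
Minimise 0.57x1 + 0.5x2 + 0.35x3 + 0.29x4 subject to:
  1.4x1 + 7.7x2 + 0.1x3 + 0.2x4 ≤ 6   (saturated fat)
  0.1x1 + 0.2x2 + 4.4x3 + 1.5x4 ≥ 9.7   (iron)
  2x3 ≥ 2   (vitamin C)
  4x1 + 1x2 + 44x3 + 35x4 ≥ 85   (carbohydrate)
  x1, x2, x3, x4 ≥ 0.
The cheapest feasible vertex uses only kidney beans; cottage cheese, cheddar, pasta are not used. There the iron constraint is tight.
Optimal quantities: kidney beans = 2.205 servings.
Total cost: 0.35·2.205 = 0.77175.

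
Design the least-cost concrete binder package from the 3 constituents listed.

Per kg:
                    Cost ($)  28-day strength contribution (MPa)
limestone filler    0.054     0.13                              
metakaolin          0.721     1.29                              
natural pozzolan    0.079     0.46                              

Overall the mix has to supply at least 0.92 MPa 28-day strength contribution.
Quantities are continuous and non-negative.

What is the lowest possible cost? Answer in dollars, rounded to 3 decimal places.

Treat it as an LP. Let x1 = kg of limestone filler, x2 = kg of metakaolin, x3 = kg of natural pozzolan.
Minimise 0.054x1 + 0.721x2 + 0.079x3 with:
  0.13x1 + 1.29x2 + 0.46x3 ≥ 0.92   (28-day strength contribution)
  x1, x2, x3 ≥ 0.
The minimum-cost mix takes nothing from limestone filler, metakaolin — only natural pozzolan. Binding constraint: 28-day strength contribution.
Solving gives x3 = 2.
Cost = 0.079·2 = 0.15800.

$0.158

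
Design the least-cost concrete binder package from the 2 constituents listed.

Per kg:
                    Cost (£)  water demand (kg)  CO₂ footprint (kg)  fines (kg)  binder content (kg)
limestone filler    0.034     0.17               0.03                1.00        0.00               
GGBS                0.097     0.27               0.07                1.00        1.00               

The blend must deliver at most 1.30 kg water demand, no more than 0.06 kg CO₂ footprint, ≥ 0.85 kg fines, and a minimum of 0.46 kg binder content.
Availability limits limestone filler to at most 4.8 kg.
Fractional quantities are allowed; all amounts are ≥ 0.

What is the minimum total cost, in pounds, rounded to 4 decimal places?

Treat it as an LP. Let x1 = kg of limestone filler, x2 = kg of GGBS.
min 0.034x1 + 0.097x2 with:
  0.17x1 + 0.27x2 ≤ 1.3   (water demand)
  0.03x1 + 0.07x2 ≤ 0.06   (CO₂ footprint)
  1x1 + 1x2 ≥ 0.85   (fines)
  1x2 ≥ 0.46   (binder content)
  x1 ≤ 4.8
  x1, x2 ≥ 0.
Both inputs are positive at the optimum. The fines and binder content requirements are met with equality.
So limestone filler = 0.39 kg, GGBS = 0.46 kg.
Cost = 0.034·0.39 + 0.097·0.46 = 0.057880.

£0.0579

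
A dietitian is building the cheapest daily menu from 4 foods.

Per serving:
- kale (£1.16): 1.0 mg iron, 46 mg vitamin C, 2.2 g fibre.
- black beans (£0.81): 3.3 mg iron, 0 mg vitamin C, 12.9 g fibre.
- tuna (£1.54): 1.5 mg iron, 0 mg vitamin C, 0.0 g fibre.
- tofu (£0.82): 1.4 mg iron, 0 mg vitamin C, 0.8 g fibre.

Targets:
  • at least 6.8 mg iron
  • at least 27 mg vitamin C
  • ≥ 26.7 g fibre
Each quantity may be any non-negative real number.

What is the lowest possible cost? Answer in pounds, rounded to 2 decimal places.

£2.28

Let x1 = servings of kale, x2 = servings of black beans, x3 = servings of tuna, x4 = servings of tofu.
Minimise 1.16x1 + 0.81x2 + 1.54x3 + 0.82x4 with:
  1x1 + 3.3x2 + 1.5x3 + 1.4x4 ≥ 6.8   (iron)
  46x1 ≥ 27   (vitamin C)
  2.2x1 + 12.9x2 + 0.8x4 ≥ 26.7   (fibre)
  x1, x2, x3, x4 ≥ 0.
The minimum-cost mix takes nothing from tuna, tofu — only kale, black beans. There the vitamin C and fibre constraints are tight.
Optimal quantities: kale = 0.587 servings, black beans = 1.97 servings.
Objective = 1.16·0.587 + 0.81·1.97 = 2.2766.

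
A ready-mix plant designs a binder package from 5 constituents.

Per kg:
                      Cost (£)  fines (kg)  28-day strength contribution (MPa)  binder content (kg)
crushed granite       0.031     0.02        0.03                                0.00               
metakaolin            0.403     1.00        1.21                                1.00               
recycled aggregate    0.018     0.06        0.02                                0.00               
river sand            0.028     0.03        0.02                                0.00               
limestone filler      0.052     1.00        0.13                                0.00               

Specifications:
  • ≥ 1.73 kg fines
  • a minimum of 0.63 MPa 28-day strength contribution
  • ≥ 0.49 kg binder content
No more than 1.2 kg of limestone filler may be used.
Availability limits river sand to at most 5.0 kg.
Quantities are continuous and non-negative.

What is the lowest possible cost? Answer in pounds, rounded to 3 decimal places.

£0.272

Treat it as an LP. Let x1 = kg of crushed granite, x2 = kg of metakaolin, x3 = kg of recycled aggregate, x4 = kg of river sand, x5 = kg of limestone filler.
min 0.031x1 + 0.403x2 + 0.018x3 + 0.028x4 + 0.052x5 s.t.:
  0.02x1 + 1x2 + 0.06x3 + 0.03x4 + 1x5 ≥ 1.73   (fines)
  0.03x1 + 1.21x2 + 0.02x3 + 0.02x4 + 0.13x5 ≥ 0.63   (28-day strength contribution)
  1x2 ≥ 0.49   (binder content)
  x5 ≤ 1.2
  x4 ≤ 5
  x1, x2, x3, x4, x5 ≥ 0.
The optimal basis is {metakaolin, recycled aggregate, limestone filler}; crushed granite, river sand drop out. Binding constraints: fines, binder content, the limestone filler cap.
So metakaolin = 0.49 kg, recycled aggregate = 0.6667 kg, limestone filler = 1.2 kg.
Hence cost = 0.403·0.49 + 0.018·0.6667 + 0.052·1.2 = £0.27187.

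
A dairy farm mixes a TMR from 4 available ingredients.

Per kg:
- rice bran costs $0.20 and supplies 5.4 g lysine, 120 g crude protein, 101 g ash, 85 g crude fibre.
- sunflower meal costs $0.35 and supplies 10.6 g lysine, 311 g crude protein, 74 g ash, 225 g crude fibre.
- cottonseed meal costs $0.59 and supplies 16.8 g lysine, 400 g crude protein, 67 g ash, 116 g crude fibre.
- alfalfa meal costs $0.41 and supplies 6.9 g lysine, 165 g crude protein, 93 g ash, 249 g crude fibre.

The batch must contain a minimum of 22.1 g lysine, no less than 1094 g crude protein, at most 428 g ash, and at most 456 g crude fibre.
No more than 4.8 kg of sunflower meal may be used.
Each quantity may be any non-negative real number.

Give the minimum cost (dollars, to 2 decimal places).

$1.50

Let x1 = kg of rice bran, x2 = kg of sunflower meal, x3 = kg of cottonseed meal, x4 = kg of alfalfa meal.
Minimize 0.2x1 + 0.35x2 + 0.59x3 + 0.41x4 with:
  5.4x1 + 10.6x2 + 16.8x3 + 6.9x4 ≥ 22.1   (lysine)
  120x1 + 311x2 + 400x3 + 165x4 ≥ 1094   (crude protein)
  101x1 + 74x2 + 67x3 + 93x4 ≤ 428   (ash)
  85x1 + 225x2 + 116x3 + 249x4 ≤ 456   (crude fibre)
  x2 ≤ 4.8
  x1, x2, x3, x4 ≥ 0.
The optimal basis is {sunflower meal, cottonseed meal}; rice bran, alfalfa meal drop out. There the crude protein and crude fibre constraints are tight.
Solving gives x2 = 1.029, x3 = 1.935.
Objective = 0.35·1.029 + 0.59·1.935 = 1.5018.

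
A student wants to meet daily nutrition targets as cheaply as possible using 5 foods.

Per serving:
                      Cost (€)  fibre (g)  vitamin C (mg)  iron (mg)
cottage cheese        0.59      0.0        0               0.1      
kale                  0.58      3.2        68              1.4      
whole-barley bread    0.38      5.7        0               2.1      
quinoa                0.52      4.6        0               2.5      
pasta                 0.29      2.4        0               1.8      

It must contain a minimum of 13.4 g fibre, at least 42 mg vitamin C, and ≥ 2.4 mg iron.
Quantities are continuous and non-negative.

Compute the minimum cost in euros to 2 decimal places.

€1.12

Let x1 = servings of cottage cheese, x2 = servings of kale, x3 = servings of whole-barley bread, x4 = servings of quinoa, x5 = servings of pasta.
Minimize 0.59x1 + 0.58x2 + 0.38x3 + 0.52x4 + 0.29x5 s.t.:
  3.2x2 + 5.7x3 + 4.6x4 + 2.4x5 ≥ 13.4   (fibre)
  68x2 ≥ 42   (vitamin C)
  0.1x1 + 1.4x2 + 2.1x3 + 2.5x4 + 1.8x5 ≥ 2.4   (iron)
  x1, x2, x3, x4, x5 ≥ 0.
The cheapest feasible vertex uses only kale, whole-barley bread; cottage cheese, quinoa, pasta are not used. There the fibre and vitamin C constraints are tight.
That vertex is x2 = 0.6176, x3 = 2.004.
Total cost: 0.58·0.6176 + 0.38·2.004 = 1.1197.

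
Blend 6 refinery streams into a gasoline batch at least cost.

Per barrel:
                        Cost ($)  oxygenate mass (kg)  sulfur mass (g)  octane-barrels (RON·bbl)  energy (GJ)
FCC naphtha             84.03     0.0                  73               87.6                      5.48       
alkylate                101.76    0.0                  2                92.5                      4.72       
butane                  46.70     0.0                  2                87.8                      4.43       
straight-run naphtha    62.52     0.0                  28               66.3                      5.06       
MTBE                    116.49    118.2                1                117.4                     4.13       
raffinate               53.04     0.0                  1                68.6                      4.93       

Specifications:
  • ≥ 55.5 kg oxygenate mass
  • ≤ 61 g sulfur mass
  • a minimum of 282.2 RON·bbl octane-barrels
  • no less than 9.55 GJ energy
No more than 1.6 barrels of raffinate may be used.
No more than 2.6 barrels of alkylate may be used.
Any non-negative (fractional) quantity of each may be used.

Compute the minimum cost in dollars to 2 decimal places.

$175.48

This is a linear program. Let x1 = barrels of FCC naphtha, x2 = barrels of alkylate, x3 = barrels of butane, x4 = barrels of straight-run naphtha, x5 = barrels of MTBE, x6 = barrels of raffinate.
Minimize 84.03x1 + 101.76x2 + 46.7x3 + 62.52x4 + 116.49x5 + 53.04x6 with:
  118.2x5 ≥ 55.5   (oxygenate mass)
  73x1 + 2x2 + 2x3 + 28x4 + 1x5 + 1x6 ≤ 61   (sulfur mass)
  87.6x1 + 92.5x2 + 87.8x3 + 66.3x4 + 117.4x5 + 68.6x6 ≥ 282.2   (octane-barrels)
  5.48x1 + 4.72x2 + 4.43x3 + 5.06x4 + 4.13x5 + 4.93x6 ≥ 9.55   (energy)
  x6 ≤ 1.6
  x2 ≤ 2.6
  x1, x2, x3, x4, x5, x6 ≥ 0.
The optimal basis is {butane, MTBE}; FCC naphtha, alkylate, straight-run naphtha, raffinate drop out. The oxygenate mass and octane-barrels requirements are met with equality.
So butane = 2.5863 barrels, MTBE = 0.46954 barrels.
Objective = 46.7·2.5863 + 116.49·0.46954 = 175.4769.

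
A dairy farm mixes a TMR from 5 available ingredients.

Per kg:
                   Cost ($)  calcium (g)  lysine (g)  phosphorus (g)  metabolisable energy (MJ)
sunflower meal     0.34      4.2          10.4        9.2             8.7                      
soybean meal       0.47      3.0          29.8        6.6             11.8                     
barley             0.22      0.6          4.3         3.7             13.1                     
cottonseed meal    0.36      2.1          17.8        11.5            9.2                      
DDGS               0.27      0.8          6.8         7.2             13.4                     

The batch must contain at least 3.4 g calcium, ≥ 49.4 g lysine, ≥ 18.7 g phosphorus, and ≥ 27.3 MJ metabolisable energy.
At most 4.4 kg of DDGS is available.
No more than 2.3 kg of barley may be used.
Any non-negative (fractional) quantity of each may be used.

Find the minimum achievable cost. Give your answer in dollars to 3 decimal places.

Let x1 = kg of sunflower meal, x2 = kg of soybean meal, x3 = kg of barley, x4 = kg of cottonseed meal, x5 = kg of DDGS.
min 0.34x1 + 0.47x2 + 0.22x3 + 0.36x4 + 0.27x5 s.t.:
  4.2x1 + 3x2 + 0.6x3 + 2.1x4 + 0.8x5 ≥ 3.4   (calcium)
  10.4x1 + 29.8x2 + 4.3x3 + 17.8x4 + 6.8x5 ≥ 49.4   (lysine)
  9.2x1 + 6.6x2 + 3.7x3 + 11.5x4 + 7.2x5 ≥ 18.7   (phosphorus)
  8.7x1 + 11.8x2 + 13.1x3 + 9.2x4 + 13.4x5 ≥ 27.3   (metabolisable energy)
  x5 ≤ 4.4
  x3 ≤ 2.3
  x1, x2, x3, x4, x5 ≥ 0.
The minimum-cost mix takes nothing from sunflower meal, barley — only soybean meal, cottonseed meal, DDGS. There the lysine, phosphorus, metabolisable energy constraints are tight.
So soybean meal = 1.179 kg, cottonseed meal = 0.5681 kg, DDGS = 0.6086 kg.
Objective = 0.47·1.179 + 0.36·0.5681 + 0.27·0.6086 = 0.92297.

$0.923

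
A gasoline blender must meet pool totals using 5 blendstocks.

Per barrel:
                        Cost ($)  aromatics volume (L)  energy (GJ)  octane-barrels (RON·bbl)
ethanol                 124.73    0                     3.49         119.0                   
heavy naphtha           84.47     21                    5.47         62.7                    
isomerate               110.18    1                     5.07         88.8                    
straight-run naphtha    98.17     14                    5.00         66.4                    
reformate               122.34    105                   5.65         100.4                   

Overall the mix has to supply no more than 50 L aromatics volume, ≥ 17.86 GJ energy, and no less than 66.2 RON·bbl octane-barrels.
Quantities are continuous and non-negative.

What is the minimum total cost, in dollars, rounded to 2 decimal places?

$307.87

Treat it as an LP. Let x1 = barrels of ethanol, x2 = barrels of heavy naphtha, x3 = barrels of isomerate, x4 = barrels of straight-run naphtha, x5 = barrels of reformate.
Minimise 124.73x1 + 84.47x2 + 110.18x3 + 98.17x4 + 122.34x5 with:
  21x2 + 1x3 + 14x4 + 105x5 ≤ 50   (aromatics volume)
  3.49x1 + 5.47x2 + 5.07x3 + 5x4 + 5.65x5 ≥ 17.86   (energy)
  119x1 + 62.7x2 + 88.8x3 + 66.4x4 + 100.4x5 ≥ 66.2   (octane-barrels)
  x1, x2, x3, x4, x5 ≥ 0.
The optimal basis is {heavy naphtha, isomerate}; ethanol, straight-run naphtha, reformate drop out. The aromatics volume and energy requirements are met with equality.
Optimal quantities: heavy naphtha = 2.333069 barrels, isomerate = 1.005545 barrels.
Objective = 84.47·2.333069 + 110.18·1.005545 = 307.8653.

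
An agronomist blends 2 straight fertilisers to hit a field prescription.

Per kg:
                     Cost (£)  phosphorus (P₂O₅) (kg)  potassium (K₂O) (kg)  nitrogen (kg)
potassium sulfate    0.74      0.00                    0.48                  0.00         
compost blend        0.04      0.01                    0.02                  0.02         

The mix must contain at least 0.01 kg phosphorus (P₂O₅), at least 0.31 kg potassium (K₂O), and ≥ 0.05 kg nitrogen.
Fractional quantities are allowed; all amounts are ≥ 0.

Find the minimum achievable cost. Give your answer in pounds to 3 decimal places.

This is a linear program. Let x1 = kg of potassium sulfate, x2 = kg of compost blend.
Minimize 0.74x1 + 0.04x2 subject to:
  0.01x2 ≥ 0.01   (phosphorus (P₂O₅))
  0.48x1 + 0.02x2 ≥ 0.31   (potassium (K₂O))
  0.02x2 ≥ 0.05   (nitrogen)
  x1, x2 ≥ 0.
Both inputs are positive at the optimum. Binding constraints: potassium (K₂O) and nitrogen.
That vertex is x1 = 0.5417, x2 = 2.5.
Cost = 0.74·0.5417 + 0.04·2.5 = 0.50086.

£0.501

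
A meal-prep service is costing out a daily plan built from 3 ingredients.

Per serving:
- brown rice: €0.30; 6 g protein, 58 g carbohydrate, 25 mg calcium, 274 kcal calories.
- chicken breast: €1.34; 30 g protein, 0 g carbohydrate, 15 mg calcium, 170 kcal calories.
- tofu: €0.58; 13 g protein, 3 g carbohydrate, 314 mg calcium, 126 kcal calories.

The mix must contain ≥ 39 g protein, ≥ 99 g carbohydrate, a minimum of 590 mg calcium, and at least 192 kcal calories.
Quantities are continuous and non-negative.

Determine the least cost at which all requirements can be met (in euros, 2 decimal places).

This is a linear program. Let x1 = servings of brown rice, x2 = servings of chicken breast, x3 = servings of tofu.
Minimize 0.3x1 + 1.34x2 + 0.58x3 subject to:
  6x1 + 30x2 + 13x3 ≥ 39   (protein)
  58x1 + 3x3 ≥ 99   (carbohydrate)
  25x1 + 15x2 + 314x3 ≥ 590   (calcium)
  274x1 + 170x2 + 126x3 ≥ 192   (calories)
  x1, x2, x3 ≥ 0.
The optimal basis is {brown rice, tofu}; chicken breast drops out. Binding constraints: protein and carbohydrate.
Solving gives x1 = 1.59, x3 = 2.266.
Objective = 0.3·1.59 + 0.58·2.266 = 1.7913.

€1.79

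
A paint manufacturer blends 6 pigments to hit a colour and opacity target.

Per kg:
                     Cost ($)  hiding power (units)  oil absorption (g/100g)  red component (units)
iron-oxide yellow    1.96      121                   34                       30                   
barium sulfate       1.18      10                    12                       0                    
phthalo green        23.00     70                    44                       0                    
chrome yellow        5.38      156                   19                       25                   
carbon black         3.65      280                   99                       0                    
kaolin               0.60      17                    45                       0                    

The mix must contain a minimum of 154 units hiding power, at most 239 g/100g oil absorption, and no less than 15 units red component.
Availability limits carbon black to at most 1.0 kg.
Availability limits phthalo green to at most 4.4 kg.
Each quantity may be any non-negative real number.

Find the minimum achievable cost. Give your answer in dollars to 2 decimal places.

$2.20

Let x1 = kg of iron-oxide yellow, x2 = kg of barium sulfate, x3 = kg of phthalo green, x4 = kg of chrome yellow, x5 = kg of carbon black, x6 = kg of kaolin.
Minimise 1.96x1 + 1.18x2 + 23x3 + 5.38x4 + 3.65x5 + 0.6x6 subject to:
  121x1 + 10x2 + 70x3 + 156x4 + 280x5 + 17x6 ≥ 154   (hiding power)
  34x1 + 12x2 + 44x3 + 19x4 + 99x5 + 45x6 ≤ 239   (oil absorption)
  30x1 + 25x4 ≥ 15   (red component)
  x5 ≤ 1
  x3 ≤ 4.4
  x1, x2, x3, x4, x5, x6 ≥ 0.
At the optimum only iron-oxide yellow, carbon black are positive (barium sulfate, phthalo green, chrome yellow, kaolin = 0). Binding constraints: hiding power and red component.
So iron-oxide yellow = 0.5 kg, carbon black = 0.3339 kg.
Cost = 1.96·0.5 + 3.65·0.3339 = 2.1987.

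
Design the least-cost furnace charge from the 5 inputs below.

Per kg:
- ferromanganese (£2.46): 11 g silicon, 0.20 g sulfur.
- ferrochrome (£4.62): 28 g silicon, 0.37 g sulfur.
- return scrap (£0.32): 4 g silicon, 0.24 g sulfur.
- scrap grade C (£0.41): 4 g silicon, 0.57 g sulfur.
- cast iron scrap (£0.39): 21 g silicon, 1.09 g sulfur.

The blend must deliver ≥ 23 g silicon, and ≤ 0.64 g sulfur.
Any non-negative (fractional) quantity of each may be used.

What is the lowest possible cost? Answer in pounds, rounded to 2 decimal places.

This is a linear program. Let x1 = kg of ferromanganese, x2 = kg of ferrochrome, x3 = kg of return scrap, x4 = kg of scrap grade C, x5 = kg of cast iron scrap.
min 2.46x1 + 4.62x2 + 0.32x3 + 0.41x4 + 0.39x5 subject to:
  11x1 + 28x2 + 4x3 + 4x4 + 21x5 ≥ 23   (silicon)
  0.2x1 + 0.37x2 + 0.24x3 + 0.57x4 + 1.09x5 ≤ 0.64   (sulfur)
  x1, x2, x3, x4, x5 ≥ 0.
The optimal basis is {ferrochrome, cast iron scrap}; ferromanganese, return scrap, scrap grade C drop out. There the silicon and sulfur constraints are tight.
So ferrochrome = 0.5112 kg, cast iron scrap = 0.4136 kg.
Cost = 4.62·0.5112 + 0.39·0.4136 = 2.5230.

£2.52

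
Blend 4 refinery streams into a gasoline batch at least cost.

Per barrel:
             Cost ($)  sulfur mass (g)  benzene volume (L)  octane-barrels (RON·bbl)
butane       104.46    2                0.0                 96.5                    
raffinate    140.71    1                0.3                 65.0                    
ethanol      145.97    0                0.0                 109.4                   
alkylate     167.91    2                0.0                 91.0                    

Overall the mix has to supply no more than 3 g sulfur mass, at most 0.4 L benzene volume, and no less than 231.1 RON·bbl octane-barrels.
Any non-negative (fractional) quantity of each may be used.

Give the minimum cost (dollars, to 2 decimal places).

Let x1 = barrels of butane, x2 = barrels of raffinate, x3 = barrels of ethanol, x4 = barrels of alkylate.
Minimise 104.46x1 + 140.71x2 + 145.97x3 + 167.91x4 s.t.:
  2x1 + 1x2 + 2x4 ≤ 3   (sulfur mass)
  0.3x2 ≤ 0.4   (benzene volume)
  96.5x1 + 65x2 + 109.4x3 + 91x4 ≥ 231.1   (octane-barrels)
  x1, x2, x3, x4 ≥ 0.
The minimum-cost mix takes nothing from raffinate, alkylate — only butane, ethanol. There the sulfur mass and octane-barrels constraints are tight.
So butane = 1.5 barrels, ethanol = 0.7893 barrels.
Cost = 104.46·1.5 + 145.97·0.7893 = 271.9041.

$271.90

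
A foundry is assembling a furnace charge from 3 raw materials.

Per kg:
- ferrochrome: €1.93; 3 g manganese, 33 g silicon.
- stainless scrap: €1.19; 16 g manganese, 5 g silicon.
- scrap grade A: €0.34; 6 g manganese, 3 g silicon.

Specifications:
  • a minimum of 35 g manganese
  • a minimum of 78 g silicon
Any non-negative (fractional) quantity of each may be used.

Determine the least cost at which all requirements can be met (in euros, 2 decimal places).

Treat it as an LP. Let x1 = kg of ferrochrome, x2 = kg of stainless scrap, x3 = kg of scrap grade A.
Minimize 1.93x1 + 1.19x2 + 0.34x3 s.t.:
  3x1 + 16x2 + 6x3 ≥ 35   (manganese)
  33x1 + 5x2 + 3x3 ≥ 78   (silicon)
  x1, x2, x3 ≥ 0.
At the optimum only ferrochrome, scrap grade A are positive (stainless scrap = 0). There the manganese and silicon constraints are tight.
So ferrochrome = 1.921 kg, scrap grade A = 4.873 kg.
Total cost: 1.93·1.921 + 0.34·4.873 = 5.3644.

€5.36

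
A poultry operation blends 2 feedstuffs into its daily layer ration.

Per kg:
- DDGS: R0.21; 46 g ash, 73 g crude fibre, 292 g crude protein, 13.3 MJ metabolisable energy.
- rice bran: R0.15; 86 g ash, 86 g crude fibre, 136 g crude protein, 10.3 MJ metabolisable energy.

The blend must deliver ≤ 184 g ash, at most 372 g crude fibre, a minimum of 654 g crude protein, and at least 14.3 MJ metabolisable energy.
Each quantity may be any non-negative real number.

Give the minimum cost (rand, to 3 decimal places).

R0.470

Set it up as a linear program. Let x1 = kg of DDGS, x2 = kg of rice bran.
Minimise 0.21x1 + 0.15x2 subject to:
  46x1 + 86x2 ≤ 184   (ash)
  73x1 + 86x2 ≤ 372   (crude fibre)
  292x1 + 136x2 ≥ 654   (crude protein)
  13.3x1 + 10.3x2 ≥ 14.3   (metabolisable energy)
  x1, x2 ≥ 0.
The optimal basis is {DDGS}; rice bran drops out. Binding constraint: crude protein.
Solving gives x1 = 2.24.
Objective = 0.21·2.24 = 0.47040.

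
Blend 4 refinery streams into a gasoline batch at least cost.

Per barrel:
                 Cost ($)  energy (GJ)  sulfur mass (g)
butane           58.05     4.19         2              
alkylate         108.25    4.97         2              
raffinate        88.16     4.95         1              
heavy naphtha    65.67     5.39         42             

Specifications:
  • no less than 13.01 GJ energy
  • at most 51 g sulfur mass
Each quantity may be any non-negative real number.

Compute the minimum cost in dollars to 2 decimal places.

This is a linear program. Let x1 = barrels of butane, x2 = barrels of alkylate, x3 = barrels of raffinate, x4 = barrels of heavy naphtha.
Minimise 58.05x1 + 108.25x2 + 88.16x3 + 65.67x4 s.t.:
  4.19x1 + 4.97x2 + 4.95x3 + 5.39x4 ≥ 13.01   (energy)
  2x1 + 2x2 + 1x3 + 42x4 ≤ 51   (sulfur mass)
  x1, x2, x3, x4 ≥ 0.
The cheapest feasible vertex uses only butane, heavy naphtha; alkylate, raffinate are not used. The energy and sulfur mass requirements are met with equality.
So butane = 1.64364 barrels, heavy naphtha = 1.13602 barrels.
Objective = 58.05·1.64364 + 65.67·1.13602 = 170.0157.

$170.02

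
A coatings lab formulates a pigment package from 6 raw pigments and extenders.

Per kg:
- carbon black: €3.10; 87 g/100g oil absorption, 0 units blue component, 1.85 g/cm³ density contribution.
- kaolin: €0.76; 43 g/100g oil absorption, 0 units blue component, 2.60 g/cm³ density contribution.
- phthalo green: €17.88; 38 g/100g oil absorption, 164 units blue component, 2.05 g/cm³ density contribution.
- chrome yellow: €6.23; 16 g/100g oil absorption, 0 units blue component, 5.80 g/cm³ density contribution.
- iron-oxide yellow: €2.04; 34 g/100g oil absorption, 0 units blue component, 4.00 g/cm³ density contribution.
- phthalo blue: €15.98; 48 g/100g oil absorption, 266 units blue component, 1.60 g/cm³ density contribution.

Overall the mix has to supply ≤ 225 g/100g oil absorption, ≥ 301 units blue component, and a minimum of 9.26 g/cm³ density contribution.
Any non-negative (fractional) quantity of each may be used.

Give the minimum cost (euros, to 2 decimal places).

This is a linear program. Let x1 = kg of carbon black, x2 = kg of kaolin, x3 = kg of phthalo green, x4 = kg of chrome yellow, x5 = kg of iron-oxide yellow, x6 = kg of phthalo blue.
Minimise 3.1x1 + 0.76x2 + 17.88x3 + 6.23x4 + 2.04x5 + 15.98x6 subject to:
  87x1 + 43x2 + 38x3 + 16x4 + 34x5 + 48x6 ≤ 225   (oil absorption)
  164x3 + 266x6 ≥ 301   (blue component)
  1.85x1 + 2.6x2 + 2.05x3 + 5.8x4 + 4x5 + 1.6x6 ≥ 9.26   (density contribution)
  x1, x2, x3, x4, x5, x6 ≥ 0.
The minimum-cost mix takes nothing from carbon black, phthalo green, chrome yellow, iron-oxide yellow — only kaolin, phthalo blue. There the blue component and density contribution constraints are tight.
So kaolin = 2.8652 kg, phthalo blue = 1.1316 kg.
Objective = 0.76·2.8652 + 15.98·1.1316 = 20.2605.

€20.26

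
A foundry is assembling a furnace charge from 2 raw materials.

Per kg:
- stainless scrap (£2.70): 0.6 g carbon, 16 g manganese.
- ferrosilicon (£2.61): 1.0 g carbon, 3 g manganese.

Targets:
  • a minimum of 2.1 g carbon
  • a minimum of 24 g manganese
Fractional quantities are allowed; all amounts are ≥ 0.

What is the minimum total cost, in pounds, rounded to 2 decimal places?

£6.89

Let x1 = kg of stainless scrap, x2 = kg of ferrosilicon.
Minimize 2.7x1 + 2.61x2 with:
  0.6x1 + 1x2 ≥ 2.1   (carbon)
  16x1 + 3x2 ≥ 24   (manganese)
  x1, x2 ≥ 0.
Both inputs are positive at the optimum. Binding constraints: carbon and manganese.
That vertex is x1 = 1.246, x2 = 1.352.
Total cost: 2.7·1.246 + 2.61·1.352 = 6.8929.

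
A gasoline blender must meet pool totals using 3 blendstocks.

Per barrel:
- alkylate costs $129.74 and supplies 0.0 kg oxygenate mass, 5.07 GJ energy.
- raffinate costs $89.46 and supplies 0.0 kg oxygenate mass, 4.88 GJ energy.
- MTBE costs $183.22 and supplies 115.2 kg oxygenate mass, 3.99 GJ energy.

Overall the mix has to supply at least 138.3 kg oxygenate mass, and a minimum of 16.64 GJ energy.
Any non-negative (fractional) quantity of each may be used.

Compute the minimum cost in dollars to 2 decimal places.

$437.19

Treat it as an LP. Let x1 = barrels of alkylate, x2 = barrels of raffinate, x3 = barrels of MTBE.
Minimise 129.74x1 + 89.46x2 + 183.22x3 subject to:
  115.2x3 ≥ 138.3   (oxygenate mass)
  5.07x1 + 4.88x2 + 3.99x3 ≥ 16.64   (energy)
  x1, x2, x3 ≥ 0.
At the optimum only raffinate, MTBE are positive (alkylate = 0). Binding constraints: oxygenate mass and energy.
So raffinate = 2.4283 barrels, MTBE = 1.2005 barrels.
Hence cost = 89.46·2.4283 + 183.22·1.2005 = $437.1913.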